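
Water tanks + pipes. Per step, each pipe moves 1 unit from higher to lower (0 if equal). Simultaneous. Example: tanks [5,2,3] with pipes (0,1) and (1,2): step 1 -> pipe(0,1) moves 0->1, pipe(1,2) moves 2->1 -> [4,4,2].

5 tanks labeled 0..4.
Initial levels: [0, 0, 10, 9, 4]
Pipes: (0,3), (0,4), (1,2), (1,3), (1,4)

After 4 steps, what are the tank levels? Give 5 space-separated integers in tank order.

Answer: 3 4 6 5 5

Derivation:
Step 1: flows [3->0,4->0,2->1,3->1,4->1] -> levels [2 3 9 7 2]
Step 2: flows [3->0,0=4,2->1,3->1,1->4] -> levels [3 4 8 5 3]
Step 3: flows [3->0,0=4,2->1,3->1,1->4] -> levels [4 5 7 3 4]
Step 4: flows [0->3,0=4,2->1,1->3,1->4] -> levels [3 4 6 5 5]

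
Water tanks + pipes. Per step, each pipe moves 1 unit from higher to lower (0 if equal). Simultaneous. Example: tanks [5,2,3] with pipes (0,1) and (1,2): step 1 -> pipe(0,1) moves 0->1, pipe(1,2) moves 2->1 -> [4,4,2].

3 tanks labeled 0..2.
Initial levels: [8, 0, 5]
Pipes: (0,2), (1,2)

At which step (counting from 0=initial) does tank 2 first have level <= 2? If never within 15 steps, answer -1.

Answer: -1

Derivation:
Step 1: flows [0->2,2->1] -> levels [7 1 5]
Step 2: flows [0->2,2->1] -> levels [6 2 5]
Step 3: flows [0->2,2->1] -> levels [5 3 5]
Step 4: flows [0=2,2->1] -> levels [5 4 4]
Step 5: flows [0->2,1=2] -> levels [4 4 5]
Step 6: flows [2->0,2->1] -> levels [5 5 3]
Step 7: flows [0->2,1->2] -> levels [4 4 5]
  -> period-2 cycle (repeats step 5); tank 2 never drops to <=2
Tank 2 never reaches <=2 within 15 steps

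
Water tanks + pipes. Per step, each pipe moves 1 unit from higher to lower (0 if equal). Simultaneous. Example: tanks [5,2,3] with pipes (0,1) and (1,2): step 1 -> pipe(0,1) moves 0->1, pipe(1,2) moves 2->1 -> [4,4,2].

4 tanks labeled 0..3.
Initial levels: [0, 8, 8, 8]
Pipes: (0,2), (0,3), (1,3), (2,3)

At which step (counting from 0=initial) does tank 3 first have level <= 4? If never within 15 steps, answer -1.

Answer: -1

Derivation:
Step 1: flows [2->0,3->0,1=3,2=3] -> levels [2 8 7 7]
Step 2: flows [2->0,3->0,1->3,2=3] -> levels [4 7 6 7]
Step 3: flows [2->0,3->0,1=3,3->2] -> levels [6 7 6 5]
Step 4: flows [0=2,0->3,1->3,2->3] -> levels [5 6 5 8]
Step 5: flows [0=2,3->0,3->1,3->2] -> levels [6 7 6 5]
  -> period-2 cycle (repeats step 3); tank 3 never drops to <=4
Tank 3 never reaches <=4 within 15 steps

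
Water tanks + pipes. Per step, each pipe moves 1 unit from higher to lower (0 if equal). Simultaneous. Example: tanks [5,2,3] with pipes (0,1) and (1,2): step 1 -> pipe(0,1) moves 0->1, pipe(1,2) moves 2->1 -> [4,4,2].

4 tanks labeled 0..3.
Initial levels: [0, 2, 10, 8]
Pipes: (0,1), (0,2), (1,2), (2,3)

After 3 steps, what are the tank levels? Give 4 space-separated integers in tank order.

Step 1: flows [1->0,2->0,2->1,2->3] -> levels [2 2 7 9]
Step 2: flows [0=1,2->0,2->1,3->2] -> levels [3 3 6 8]
Step 3: flows [0=1,2->0,2->1,3->2] -> levels [4 4 5 7]

Answer: 4 4 5 7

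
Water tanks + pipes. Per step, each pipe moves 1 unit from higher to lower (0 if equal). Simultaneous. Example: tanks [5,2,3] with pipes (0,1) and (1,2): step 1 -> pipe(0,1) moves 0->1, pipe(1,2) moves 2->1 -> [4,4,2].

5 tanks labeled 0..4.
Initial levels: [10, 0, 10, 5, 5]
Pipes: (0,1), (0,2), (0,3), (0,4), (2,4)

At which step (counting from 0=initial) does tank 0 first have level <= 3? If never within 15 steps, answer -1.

Step 1: flows [0->1,0=2,0->3,0->4,2->4] -> levels [7 1 9 6 7]
Step 2: flows [0->1,2->0,0->3,0=4,2->4] -> levels [6 2 7 7 8]
Step 3: flows [0->1,2->0,3->0,4->0,4->2] -> levels [8 3 7 6 6]
Step 4: flows [0->1,0->2,0->3,0->4,2->4] -> levels [4 4 7 7 8]
Step 5: flows [0=1,2->0,3->0,4->0,4->2] -> levels [7 4 7 6 6]
Step 6: flows [0->1,0=2,0->3,0->4,2->4] -> levels [4 5 6 7 8]
Step 7: flows [1->0,2->0,3->0,4->0,4->2] -> levels [8 4 6 6 6]
Step 8: flows [0->1,0->2,0->3,0->4,2=4] -> levels [4 5 7 7 7]
Step 9: flows [1->0,2->0,3->0,4->0,2=4] -> levels [8 4 6 6 6]
  -> period-2 cycle (repeats step 7); tank 0 never drops to <=3
Tank 0 never reaches <=3 within 15 steps

Answer: -1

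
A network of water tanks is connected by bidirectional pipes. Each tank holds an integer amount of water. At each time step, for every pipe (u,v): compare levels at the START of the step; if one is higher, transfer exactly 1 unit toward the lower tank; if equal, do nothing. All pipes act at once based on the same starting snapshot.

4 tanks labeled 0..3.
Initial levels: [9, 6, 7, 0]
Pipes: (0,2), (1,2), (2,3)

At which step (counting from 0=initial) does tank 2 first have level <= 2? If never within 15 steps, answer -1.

Answer: -1

Derivation:
Step 1: flows [0->2,2->1,2->3] -> levels [8 7 6 1]
Step 2: flows [0->2,1->2,2->3] -> levels [7 6 7 2]
Step 3: flows [0=2,2->1,2->3] -> levels [7 7 5 3]
Step 4: flows [0->2,1->2,2->3] -> levels [6 6 6 4]
Step 5: flows [0=2,1=2,2->3] -> levels [6 6 5 5]
Step 6: flows [0->2,1->2,2=3] -> levels [5 5 7 5]
Step 7: flows [2->0,2->1,2->3] -> levels [6 6 4 6]
Step 8: flows [0->2,1->2,3->2] -> levels [5 5 7 5]
  -> period-2 cycle (repeats step 6); tank 2 never drops to <=2
Tank 2 never reaches <=2 within 15 steps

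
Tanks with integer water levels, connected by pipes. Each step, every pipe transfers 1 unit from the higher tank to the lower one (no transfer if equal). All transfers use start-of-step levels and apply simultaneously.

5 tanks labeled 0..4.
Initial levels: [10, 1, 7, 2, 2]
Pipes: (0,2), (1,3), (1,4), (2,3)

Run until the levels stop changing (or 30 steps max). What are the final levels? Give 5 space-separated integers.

Step 1: flows [0->2,3->1,4->1,2->3] -> levels [9 3 7 2 1]
Step 2: flows [0->2,1->3,1->4,2->3] -> levels [8 1 7 4 2]
Step 3: flows [0->2,3->1,4->1,2->3] -> levels [7 3 7 4 1]
Step 4: flows [0=2,3->1,1->4,2->3] -> levels [7 3 6 4 2]
Step 5: flows [0->2,3->1,1->4,2->3] -> levels [6 3 6 4 3]
Step 6: flows [0=2,3->1,1=4,2->3] -> levels [6 4 5 4 3]
Step 7: flows [0->2,1=3,1->4,2->3] -> levels [5 3 5 5 4]
Step 8: flows [0=2,3->1,4->1,2=3] -> levels [5 5 5 4 3]
Step 9: flows [0=2,1->3,1->4,2->3] -> levels [5 3 4 6 4]
Step 10: flows [0->2,3->1,4->1,3->2] -> levels [4 5 6 4 3]
Step 11: flows [2->0,1->3,1->4,2->3] -> levels [5 3 4 6 4]
  -> period-2 cycle: step 11 state = step 9 state; never stabilizes
  -> state at step 30: (30-9) mod 2 = 1, same as step 10 -> [4 5 6 4 3]

Answer: 4 5 6 4 3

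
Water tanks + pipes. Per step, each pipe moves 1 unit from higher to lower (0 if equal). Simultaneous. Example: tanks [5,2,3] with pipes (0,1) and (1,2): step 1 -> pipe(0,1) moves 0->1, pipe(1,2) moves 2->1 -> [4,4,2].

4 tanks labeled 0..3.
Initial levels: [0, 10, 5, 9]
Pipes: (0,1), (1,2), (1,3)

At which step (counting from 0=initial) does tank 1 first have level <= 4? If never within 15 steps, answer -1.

Answer: 6

Derivation:
Step 1: flows [1->0,1->2,1->3] -> levels [1 7 6 10]
Step 2: flows [1->0,1->2,3->1] -> levels [2 6 7 9]
Step 3: flows [1->0,2->1,3->1] -> levels [3 7 6 8]
Step 4: flows [1->0,1->2,3->1] -> levels [4 6 7 7]
Step 5: flows [1->0,2->1,3->1] -> levels [5 7 6 6]
Step 6: flows [1->0,1->2,1->3] -> levels [6 4 7 7]
Tank 1 first reaches <=4 at step 6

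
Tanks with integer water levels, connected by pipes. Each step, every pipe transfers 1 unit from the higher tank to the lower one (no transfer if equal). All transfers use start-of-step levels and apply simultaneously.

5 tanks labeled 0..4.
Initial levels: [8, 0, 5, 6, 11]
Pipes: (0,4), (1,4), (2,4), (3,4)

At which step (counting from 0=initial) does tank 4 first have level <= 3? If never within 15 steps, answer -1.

Answer: -1

Derivation:
Step 1: flows [4->0,4->1,4->2,4->3] -> levels [9 1 6 7 7]
Step 2: flows [0->4,4->1,4->2,3=4] -> levels [8 2 7 7 6]
Step 3: flows [0->4,4->1,2->4,3->4] -> levels [7 3 6 6 8]
Step 4: flows [4->0,4->1,4->2,4->3] -> levels [8 4 7 7 4]
Step 5: flows [0->4,1=4,2->4,3->4] -> levels [7 4 6 6 7]
Step 6: flows [0=4,4->1,4->2,4->3] -> levels [7 5 7 7 4]
Step 7: flows [0->4,1->4,2->4,3->4] -> levels [6 4 6 6 8]
Step 8: flows [4->0,4->1,4->2,4->3] -> levels [7 5 7 7 4]
  -> period-2 cycle (repeats step 6); tank 4 never drops to <=3
Tank 4 never reaches <=3 within 15 steps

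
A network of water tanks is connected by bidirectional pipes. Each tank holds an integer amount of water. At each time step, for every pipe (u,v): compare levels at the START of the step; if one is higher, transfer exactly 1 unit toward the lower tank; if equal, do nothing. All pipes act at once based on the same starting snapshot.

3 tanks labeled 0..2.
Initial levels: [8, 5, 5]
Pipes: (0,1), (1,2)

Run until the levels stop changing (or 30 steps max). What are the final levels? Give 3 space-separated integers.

Step 1: flows [0->1,1=2] -> levels [7 6 5]
Step 2: flows [0->1,1->2] -> levels [6 6 6]
Step 3: flows [0=1,1=2] -> levels [6 6 6]
  -> stable (no change)

Answer: 6 6 6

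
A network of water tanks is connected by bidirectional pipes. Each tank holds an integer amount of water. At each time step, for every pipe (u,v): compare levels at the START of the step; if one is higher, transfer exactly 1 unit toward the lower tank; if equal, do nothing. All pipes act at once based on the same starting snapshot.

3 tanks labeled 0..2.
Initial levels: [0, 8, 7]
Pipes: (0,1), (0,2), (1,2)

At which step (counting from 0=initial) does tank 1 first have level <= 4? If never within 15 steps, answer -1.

Answer: 3

Derivation:
Step 1: flows [1->0,2->0,1->2] -> levels [2 6 7]
Step 2: flows [1->0,2->0,2->1] -> levels [4 6 5]
Step 3: flows [1->0,2->0,1->2] -> levels [6 4 5]
Tank 1 first reaches <=4 at step 3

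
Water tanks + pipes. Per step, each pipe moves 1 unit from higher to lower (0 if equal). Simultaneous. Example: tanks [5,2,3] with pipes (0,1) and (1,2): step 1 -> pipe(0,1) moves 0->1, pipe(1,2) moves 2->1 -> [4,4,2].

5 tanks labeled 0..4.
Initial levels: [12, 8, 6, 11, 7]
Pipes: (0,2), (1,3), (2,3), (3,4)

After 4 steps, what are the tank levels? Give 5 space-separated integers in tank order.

Step 1: flows [0->2,3->1,3->2,3->4] -> levels [11 9 8 8 8]
Step 2: flows [0->2,1->3,2=3,3=4] -> levels [10 8 9 9 8]
Step 3: flows [0->2,3->1,2=3,3->4] -> levels [9 9 10 7 9]
Step 4: flows [2->0,1->3,2->3,4->3] -> levels [10 8 8 10 8]

Answer: 10 8 8 10 8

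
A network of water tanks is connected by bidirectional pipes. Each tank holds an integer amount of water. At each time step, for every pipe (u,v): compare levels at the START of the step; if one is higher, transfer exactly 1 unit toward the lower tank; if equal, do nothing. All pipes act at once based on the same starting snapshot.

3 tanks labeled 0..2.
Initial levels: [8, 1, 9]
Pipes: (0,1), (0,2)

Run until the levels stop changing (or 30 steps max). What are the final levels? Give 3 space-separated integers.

Answer: 6 6 6

Derivation:
Step 1: flows [0->1,2->0] -> levels [8 2 8]
Step 2: flows [0->1,0=2] -> levels [7 3 8]
Step 3: flows [0->1,2->0] -> levels [7 4 7]
Step 4: flows [0->1,0=2] -> levels [6 5 7]
Step 5: flows [0->1,2->0] -> levels [6 6 6]
Step 6: flows [0=1,0=2] -> levels [6 6 6]
  -> stable (no change)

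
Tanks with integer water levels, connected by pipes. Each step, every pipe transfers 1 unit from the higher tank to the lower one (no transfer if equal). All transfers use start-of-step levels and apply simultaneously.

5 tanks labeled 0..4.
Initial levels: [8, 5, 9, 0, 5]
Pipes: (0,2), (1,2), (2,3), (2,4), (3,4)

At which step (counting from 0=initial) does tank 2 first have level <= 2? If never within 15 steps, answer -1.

Step 1: flows [2->0,2->1,2->3,2->4,4->3] -> levels [9 6 5 2 5]
Step 2: flows [0->2,1->2,2->3,2=4,4->3] -> levels [8 5 6 4 4]
Step 3: flows [0->2,2->1,2->3,2->4,3=4] -> levels [7 6 4 5 5]
Step 4: flows [0->2,1->2,3->2,4->2,3=4] -> levels [6 5 8 4 4]
Step 5: flows [2->0,2->1,2->3,2->4,3=4] -> levels [7 6 4 5 5]
  -> period-2 cycle (repeats step 3); tank 2 never drops to <=2
Tank 2 never reaches <=2 within 15 steps

Answer: -1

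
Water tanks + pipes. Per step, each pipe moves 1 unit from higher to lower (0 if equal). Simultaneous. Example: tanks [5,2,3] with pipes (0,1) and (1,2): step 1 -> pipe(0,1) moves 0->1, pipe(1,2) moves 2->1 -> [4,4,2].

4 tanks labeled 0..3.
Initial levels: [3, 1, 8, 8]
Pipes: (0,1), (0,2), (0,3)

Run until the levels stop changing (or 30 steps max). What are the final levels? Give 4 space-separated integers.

Step 1: flows [0->1,2->0,3->0] -> levels [4 2 7 7]
Step 2: flows [0->1,2->0,3->0] -> levels [5 3 6 6]
Step 3: flows [0->1,2->0,3->0] -> levels [6 4 5 5]
Step 4: flows [0->1,0->2,0->3] -> levels [3 5 6 6]
Step 5: flows [1->0,2->0,3->0] -> levels [6 4 5 5]
  -> period-2 cycle: step 5 state = step 3 state; never stabilizes
  -> state at step 30: (30-3) mod 2 = 1, same as step 4 -> [3 5 6 6]

Answer: 3 5 6 6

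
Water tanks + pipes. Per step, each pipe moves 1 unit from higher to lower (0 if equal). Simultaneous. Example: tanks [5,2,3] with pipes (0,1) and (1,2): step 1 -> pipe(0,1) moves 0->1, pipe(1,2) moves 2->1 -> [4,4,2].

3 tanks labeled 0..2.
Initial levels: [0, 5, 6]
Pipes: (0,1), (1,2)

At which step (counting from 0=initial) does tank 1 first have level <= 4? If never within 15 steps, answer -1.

Answer: 2

Derivation:
Step 1: flows [1->0,2->1] -> levels [1 5 5]
Step 2: flows [1->0,1=2] -> levels [2 4 5]
Tank 1 first reaches <=4 at step 2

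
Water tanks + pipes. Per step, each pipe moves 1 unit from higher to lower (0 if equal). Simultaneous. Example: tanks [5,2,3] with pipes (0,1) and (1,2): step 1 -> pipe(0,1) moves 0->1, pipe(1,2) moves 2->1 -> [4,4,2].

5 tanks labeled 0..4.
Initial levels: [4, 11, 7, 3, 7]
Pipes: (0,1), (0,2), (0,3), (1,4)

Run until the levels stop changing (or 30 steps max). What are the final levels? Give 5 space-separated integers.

Step 1: flows [1->0,2->0,0->3,1->4] -> levels [5 9 6 4 8]
Step 2: flows [1->0,2->0,0->3,1->4] -> levels [6 7 5 5 9]
Step 3: flows [1->0,0->2,0->3,4->1] -> levels [5 7 6 6 8]
Step 4: flows [1->0,2->0,3->0,4->1] -> levels [8 7 5 5 7]
Step 5: flows [0->1,0->2,0->3,1=4] -> levels [5 8 6 6 7]
Step 6: flows [1->0,2->0,3->0,1->4] -> levels [8 6 5 5 8]
Step 7: flows [0->1,0->2,0->3,4->1] -> levels [5 8 6 6 7]
  -> period-2 cycle: step 7 state = step 5 state; never stabilizes
  -> state at step 30: (30-5) mod 2 = 1, same as step 6 -> [8 6 5 5 8]

Answer: 8 6 5 5 8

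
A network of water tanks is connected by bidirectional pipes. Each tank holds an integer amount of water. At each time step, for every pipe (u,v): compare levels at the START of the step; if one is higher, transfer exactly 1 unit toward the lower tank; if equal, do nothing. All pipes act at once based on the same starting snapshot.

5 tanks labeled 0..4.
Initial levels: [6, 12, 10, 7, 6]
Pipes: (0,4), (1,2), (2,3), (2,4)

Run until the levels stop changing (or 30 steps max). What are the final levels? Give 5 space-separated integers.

Answer: 7 9 7 9 9

Derivation:
Step 1: flows [0=4,1->2,2->3,2->4] -> levels [6 11 9 8 7]
Step 2: flows [4->0,1->2,2->3,2->4] -> levels [7 10 8 9 7]
Step 3: flows [0=4,1->2,3->2,2->4] -> levels [7 9 9 8 8]
Step 4: flows [4->0,1=2,2->3,2->4] -> levels [8 9 7 9 8]
Step 5: flows [0=4,1->2,3->2,4->2] -> levels [8 8 10 8 7]
Step 6: flows [0->4,2->1,2->3,2->4] -> levels [7 9 7 9 9]
Step 7: flows [4->0,1->2,3->2,4->2] -> levels [8 8 10 8 7]
  -> period-2 cycle: step 7 state = step 5 state; never stabilizes
  -> state at step 30: (30-5) mod 2 = 1, same as step 6 -> [7 9 7 9 9]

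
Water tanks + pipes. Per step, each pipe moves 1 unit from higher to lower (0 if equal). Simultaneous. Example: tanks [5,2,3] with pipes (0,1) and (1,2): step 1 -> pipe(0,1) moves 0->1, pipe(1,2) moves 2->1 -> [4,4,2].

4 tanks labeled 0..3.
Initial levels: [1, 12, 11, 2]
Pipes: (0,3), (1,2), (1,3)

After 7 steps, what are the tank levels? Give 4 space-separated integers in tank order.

Answer: 5 8 8 5

Derivation:
Step 1: flows [3->0,1->2,1->3] -> levels [2 10 12 2]
Step 2: flows [0=3,2->1,1->3] -> levels [2 10 11 3]
Step 3: flows [3->0,2->1,1->3] -> levels [3 10 10 3]
Step 4: flows [0=3,1=2,1->3] -> levels [3 9 10 4]
Step 5: flows [3->0,2->1,1->3] -> levels [4 9 9 4]
Step 6: flows [0=3,1=2,1->3] -> levels [4 8 9 5]
Step 7: flows [3->0,2->1,1->3] -> levels [5 8 8 5]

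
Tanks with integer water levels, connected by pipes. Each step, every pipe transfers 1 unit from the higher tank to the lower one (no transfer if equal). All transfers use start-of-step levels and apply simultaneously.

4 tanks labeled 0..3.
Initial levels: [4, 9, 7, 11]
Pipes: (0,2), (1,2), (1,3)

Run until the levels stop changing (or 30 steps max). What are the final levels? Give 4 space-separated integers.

Step 1: flows [2->0,1->2,3->1] -> levels [5 9 7 10]
Step 2: flows [2->0,1->2,3->1] -> levels [6 9 7 9]
Step 3: flows [2->0,1->2,1=3] -> levels [7 8 7 9]
Step 4: flows [0=2,1->2,3->1] -> levels [7 8 8 8]
Step 5: flows [2->0,1=2,1=3] -> levels [8 8 7 8]
Step 6: flows [0->2,1->2,1=3] -> levels [7 7 9 8]
Step 7: flows [2->0,2->1,3->1] -> levels [8 9 7 7]
Step 8: flows [0->2,1->2,1->3] -> levels [7 7 9 8]
  -> period-2 cycle: step 8 state = step 6 state; never stabilizes
  -> state at step 30: (30-6) mod 2 = 0, same as step 6 -> [7 7 9 8]

Answer: 7 7 9 8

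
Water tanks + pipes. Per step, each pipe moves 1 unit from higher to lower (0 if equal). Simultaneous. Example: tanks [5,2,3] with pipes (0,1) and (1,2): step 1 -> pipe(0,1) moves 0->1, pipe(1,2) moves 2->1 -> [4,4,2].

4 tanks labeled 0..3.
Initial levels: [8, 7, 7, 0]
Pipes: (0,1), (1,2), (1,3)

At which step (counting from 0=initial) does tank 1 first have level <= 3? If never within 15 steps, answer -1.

Step 1: flows [0->1,1=2,1->3] -> levels [7 7 7 1]
Step 2: flows [0=1,1=2,1->3] -> levels [7 6 7 2]
Step 3: flows [0->1,2->1,1->3] -> levels [6 7 6 3]
Step 4: flows [1->0,1->2,1->3] -> levels [7 4 7 4]
Step 5: flows [0->1,2->1,1=3] -> levels [6 6 6 4]
Step 6: flows [0=1,1=2,1->3] -> levels [6 5 6 5]
Step 7: flows [0->1,2->1,1=3] -> levels [5 7 5 5]
Step 8: flows [1->0,1->2,1->3] -> levels [6 4 6 6]
Step 9: flows [0->1,2->1,3->1] -> levels [5 7 5 5]
  -> period-2 cycle (repeats step 7); tank 1 never drops to <=3
Tank 1 never reaches <=3 within 15 steps

Answer: -1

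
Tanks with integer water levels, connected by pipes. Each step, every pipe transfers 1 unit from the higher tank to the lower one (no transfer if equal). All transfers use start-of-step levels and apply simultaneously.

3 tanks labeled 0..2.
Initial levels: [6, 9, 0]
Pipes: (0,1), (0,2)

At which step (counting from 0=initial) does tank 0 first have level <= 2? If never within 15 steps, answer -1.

Answer: -1

Derivation:
Step 1: flows [1->0,0->2] -> levels [6 8 1]
Step 2: flows [1->0,0->2] -> levels [6 7 2]
Step 3: flows [1->0,0->2] -> levels [6 6 3]
Step 4: flows [0=1,0->2] -> levels [5 6 4]
Step 5: flows [1->0,0->2] -> levels [5 5 5]
Step 6: flows [0=1,0=2] -> levels [5 5 5]
  -> stable; tank 0 stays at 5 > 2
Tank 0 never reaches <=2 within 15 steps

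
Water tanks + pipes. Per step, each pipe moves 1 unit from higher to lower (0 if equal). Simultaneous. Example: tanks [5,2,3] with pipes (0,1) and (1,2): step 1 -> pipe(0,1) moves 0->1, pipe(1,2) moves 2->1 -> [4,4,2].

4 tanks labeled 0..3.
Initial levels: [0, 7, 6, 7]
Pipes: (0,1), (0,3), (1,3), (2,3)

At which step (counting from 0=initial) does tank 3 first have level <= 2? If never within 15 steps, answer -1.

Step 1: flows [1->0,3->0,1=3,3->2] -> levels [2 6 7 5]
Step 2: flows [1->0,3->0,1->3,2->3] -> levels [4 4 6 6]
Step 3: flows [0=1,3->0,3->1,2=3] -> levels [5 5 6 4]
Step 4: flows [0=1,0->3,1->3,2->3] -> levels [4 4 5 7]
Step 5: flows [0=1,3->0,3->1,3->2] -> levels [5 5 6 4]
  -> period-2 cycle (repeats step 3); tank 3 never drops to <=2
Tank 3 never reaches <=2 within 15 steps

Answer: -1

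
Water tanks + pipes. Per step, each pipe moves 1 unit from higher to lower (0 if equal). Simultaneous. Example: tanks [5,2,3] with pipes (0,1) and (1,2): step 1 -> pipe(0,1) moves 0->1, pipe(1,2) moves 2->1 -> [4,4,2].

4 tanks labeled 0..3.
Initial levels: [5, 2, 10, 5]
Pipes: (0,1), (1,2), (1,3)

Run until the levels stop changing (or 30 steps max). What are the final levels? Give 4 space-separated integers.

Step 1: flows [0->1,2->1,3->1] -> levels [4 5 9 4]
Step 2: flows [1->0,2->1,1->3] -> levels [5 4 8 5]
Step 3: flows [0->1,2->1,3->1] -> levels [4 7 7 4]
Step 4: flows [1->0,1=2,1->3] -> levels [5 5 7 5]
Step 5: flows [0=1,2->1,1=3] -> levels [5 6 6 5]
Step 6: flows [1->0,1=2,1->3] -> levels [6 4 6 6]
Step 7: flows [0->1,2->1,3->1] -> levels [5 7 5 5]
Step 8: flows [1->0,1->2,1->3] -> levels [6 4 6 6]
  -> period-2 cycle: step 8 state = step 6 state; never stabilizes
  -> state at step 30: (30-6) mod 2 = 0, same as step 6 -> [6 4 6 6]

Answer: 6 4 6 6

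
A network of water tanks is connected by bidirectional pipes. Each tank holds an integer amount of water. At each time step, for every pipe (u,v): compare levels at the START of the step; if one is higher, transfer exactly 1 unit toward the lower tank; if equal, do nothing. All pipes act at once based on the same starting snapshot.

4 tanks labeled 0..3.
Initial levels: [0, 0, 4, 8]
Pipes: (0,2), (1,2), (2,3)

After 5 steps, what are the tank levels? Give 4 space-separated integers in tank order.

Answer: 2 2 5 3

Derivation:
Step 1: flows [2->0,2->1,3->2] -> levels [1 1 3 7]
Step 2: flows [2->0,2->1,3->2] -> levels [2 2 2 6]
Step 3: flows [0=2,1=2,3->2] -> levels [2 2 3 5]
Step 4: flows [2->0,2->1,3->2] -> levels [3 3 2 4]
Step 5: flows [0->2,1->2,3->2] -> levels [2 2 5 3]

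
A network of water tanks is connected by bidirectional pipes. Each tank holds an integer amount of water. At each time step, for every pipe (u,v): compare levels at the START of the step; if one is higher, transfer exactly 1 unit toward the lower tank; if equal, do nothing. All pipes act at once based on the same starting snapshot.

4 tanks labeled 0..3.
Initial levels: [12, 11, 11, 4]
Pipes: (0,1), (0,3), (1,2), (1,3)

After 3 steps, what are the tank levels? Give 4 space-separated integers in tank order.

Step 1: flows [0->1,0->3,1=2,1->3] -> levels [10 11 11 6]
Step 2: flows [1->0,0->3,1=2,1->3] -> levels [10 9 11 8]
Step 3: flows [0->1,0->3,2->1,1->3] -> levels [8 10 10 10]

Answer: 8 10 10 10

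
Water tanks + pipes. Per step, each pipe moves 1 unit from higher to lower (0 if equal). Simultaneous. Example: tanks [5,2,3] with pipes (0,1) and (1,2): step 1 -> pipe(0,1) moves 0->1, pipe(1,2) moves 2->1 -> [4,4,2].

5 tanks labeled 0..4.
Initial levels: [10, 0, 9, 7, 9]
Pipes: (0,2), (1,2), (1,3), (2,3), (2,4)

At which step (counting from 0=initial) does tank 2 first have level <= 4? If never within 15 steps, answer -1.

Step 1: flows [0->2,2->1,3->1,2->3,2=4] -> levels [9 2 8 7 9]
Step 2: flows [0->2,2->1,3->1,2->3,4->2] -> levels [8 4 8 7 8]
Step 3: flows [0=2,2->1,3->1,2->3,2=4] -> levels [8 6 6 7 8]
Step 4: flows [0->2,1=2,3->1,3->2,4->2] -> levels [7 7 9 5 7]
Step 5: flows [2->0,2->1,1->3,2->3,2->4] -> levels [8 7 5 7 8]
Step 6: flows [0->2,1->2,1=3,3->2,4->2] -> levels [7 6 9 6 7]
Step 7: flows [2->0,2->1,1=3,2->3,2->4] -> levels [8 7 5 7 8]
  -> period-2 cycle (repeats step 5); tank 2 never drops to <=4
Tank 2 never reaches <=4 within 15 steps

Answer: -1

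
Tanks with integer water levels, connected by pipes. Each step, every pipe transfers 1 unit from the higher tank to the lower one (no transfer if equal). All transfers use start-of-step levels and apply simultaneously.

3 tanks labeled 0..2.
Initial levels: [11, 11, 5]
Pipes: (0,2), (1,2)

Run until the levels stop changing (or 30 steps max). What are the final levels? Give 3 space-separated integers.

Step 1: flows [0->2,1->2] -> levels [10 10 7]
Step 2: flows [0->2,1->2] -> levels [9 9 9]
Step 3: flows [0=2,1=2] -> levels [9 9 9]
  -> stable (no change)

Answer: 9 9 9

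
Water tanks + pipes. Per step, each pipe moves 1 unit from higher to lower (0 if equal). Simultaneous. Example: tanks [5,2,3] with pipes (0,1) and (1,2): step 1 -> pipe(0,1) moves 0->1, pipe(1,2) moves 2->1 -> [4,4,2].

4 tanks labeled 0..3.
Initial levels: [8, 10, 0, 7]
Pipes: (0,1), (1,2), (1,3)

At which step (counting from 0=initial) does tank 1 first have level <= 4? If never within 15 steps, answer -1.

Answer: 7

Derivation:
Step 1: flows [1->0,1->2,1->3] -> levels [9 7 1 8]
Step 2: flows [0->1,1->2,3->1] -> levels [8 8 2 7]
Step 3: flows [0=1,1->2,1->3] -> levels [8 6 3 8]
Step 4: flows [0->1,1->2,3->1] -> levels [7 7 4 7]
Step 5: flows [0=1,1->2,1=3] -> levels [7 6 5 7]
Step 6: flows [0->1,1->2,3->1] -> levels [6 7 6 6]
Step 7: flows [1->0,1->2,1->3] -> levels [7 4 7 7]
Tank 1 first reaches <=4 at step 7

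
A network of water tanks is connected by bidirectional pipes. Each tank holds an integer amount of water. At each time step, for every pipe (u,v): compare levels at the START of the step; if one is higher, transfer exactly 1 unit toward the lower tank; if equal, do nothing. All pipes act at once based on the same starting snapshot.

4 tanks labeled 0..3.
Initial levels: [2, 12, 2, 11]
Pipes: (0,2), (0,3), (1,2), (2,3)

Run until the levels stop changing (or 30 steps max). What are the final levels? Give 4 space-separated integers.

Answer: 7 8 5 7

Derivation:
Step 1: flows [0=2,3->0,1->2,3->2] -> levels [3 11 4 9]
Step 2: flows [2->0,3->0,1->2,3->2] -> levels [5 10 5 7]
Step 3: flows [0=2,3->0,1->2,3->2] -> levels [6 9 7 5]
Step 4: flows [2->0,0->3,1->2,2->3] -> levels [6 8 6 7]
Step 5: flows [0=2,3->0,1->2,3->2] -> levels [7 7 8 5]
Step 6: flows [2->0,0->3,2->1,2->3] -> levels [7 8 5 7]
Step 7: flows [0->2,0=3,1->2,3->2] -> levels [6 7 8 6]
Step 8: flows [2->0,0=3,2->1,2->3] -> levels [7 8 5 7]
  -> period-2 cycle: step 8 state = step 6 state; never stabilizes
  -> state at step 30: (30-6) mod 2 = 0, same as step 6 -> [7 8 5 7]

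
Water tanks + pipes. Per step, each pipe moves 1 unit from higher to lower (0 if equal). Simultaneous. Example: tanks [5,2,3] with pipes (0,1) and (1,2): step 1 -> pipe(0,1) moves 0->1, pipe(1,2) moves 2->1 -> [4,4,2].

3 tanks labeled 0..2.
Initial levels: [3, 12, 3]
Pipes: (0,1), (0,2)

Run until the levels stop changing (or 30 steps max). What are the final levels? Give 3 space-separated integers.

Answer: 6 6 6

Derivation:
Step 1: flows [1->0,0=2] -> levels [4 11 3]
Step 2: flows [1->0,0->2] -> levels [4 10 4]
Step 3: flows [1->0,0=2] -> levels [5 9 4]
Step 4: flows [1->0,0->2] -> levels [5 8 5]
Step 5: flows [1->0,0=2] -> levels [6 7 5]
Step 6: flows [1->0,0->2] -> levels [6 6 6]
Step 7: flows [0=1,0=2] -> levels [6 6 6]
  -> stable (no change)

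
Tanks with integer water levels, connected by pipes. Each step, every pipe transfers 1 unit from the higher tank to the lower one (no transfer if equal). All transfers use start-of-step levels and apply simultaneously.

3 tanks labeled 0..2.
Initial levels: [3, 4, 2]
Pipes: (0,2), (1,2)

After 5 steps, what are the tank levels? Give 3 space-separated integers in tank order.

Step 1: flows [0->2,1->2] -> levels [2 3 4]
Step 2: flows [2->0,2->1] -> levels [3 4 2]
  -> period-2 cycle: step 2 state = step 0 state
  -> state at step 5: (5-0) mod 2 = 1, same as step 1 -> [2 3 4]

Answer: 2 3 4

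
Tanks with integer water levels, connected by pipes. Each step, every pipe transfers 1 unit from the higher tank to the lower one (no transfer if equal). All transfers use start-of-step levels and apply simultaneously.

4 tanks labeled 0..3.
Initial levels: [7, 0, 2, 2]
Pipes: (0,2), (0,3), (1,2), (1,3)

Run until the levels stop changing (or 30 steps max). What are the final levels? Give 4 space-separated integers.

Step 1: flows [0->2,0->3,2->1,3->1] -> levels [5 2 2 2]
Step 2: flows [0->2,0->3,1=2,1=3] -> levels [3 2 3 3]
Step 3: flows [0=2,0=3,2->1,3->1] -> levels [3 4 2 2]
Step 4: flows [0->2,0->3,1->2,1->3] -> levels [1 2 4 4]
Step 5: flows [2->0,3->0,2->1,3->1] -> levels [3 4 2 2]
  -> period-2 cycle: step 5 state = step 3 state; never stabilizes
  -> state at step 30: (30-3) mod 2 = 1, same as step 4 -> [1 2 4 4]

Answer: 1 2 4 4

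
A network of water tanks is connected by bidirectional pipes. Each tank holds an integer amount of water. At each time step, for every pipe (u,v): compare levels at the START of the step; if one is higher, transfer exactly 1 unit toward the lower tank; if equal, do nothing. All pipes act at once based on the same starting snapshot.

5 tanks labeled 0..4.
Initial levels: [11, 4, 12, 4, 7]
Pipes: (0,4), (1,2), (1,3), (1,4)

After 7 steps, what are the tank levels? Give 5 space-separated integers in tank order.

Step 1: flows [0->4,2->1,1=3,4->1] -> levels [10 6 11 4 7]
Step 2: flows [0->4,2->1,1->3,4->1] -> levels [9 7 10 5 7]
Step 3: flows [0->4,2->1,1->3,1=4] -> levels [8 7 9 6 8]
Step 4: flows [0=4,2->1,1->3,4->1] -> levels [8 8 8 7 7]
Step 5: flows [0->4,1=2,1->3,1->4] -> levels [7 6 8 8 9]
Step 6: flows [4->0,2->1,3->1,4->1] -> levels [8 9 7 7 7]
Step 7: flows [0->4,1->2,1->3,1->4] -> levels [7 6 8 8 9]

Answer: 7 6 8 8 9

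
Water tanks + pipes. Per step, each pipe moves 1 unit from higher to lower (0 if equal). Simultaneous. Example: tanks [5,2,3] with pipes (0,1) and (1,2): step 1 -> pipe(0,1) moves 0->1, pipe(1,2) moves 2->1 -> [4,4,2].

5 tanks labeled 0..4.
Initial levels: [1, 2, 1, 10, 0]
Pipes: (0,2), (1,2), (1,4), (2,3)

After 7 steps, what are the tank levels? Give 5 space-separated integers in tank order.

Answer: 3 2 4 3 2

Derivation:
Step 1: flows [0=2,1->2,1->4,3->2] -> levels [1 0 3 9 1]
Step 2: flows [2->0,2->1,4->1,3->2] -> levels [2 2 2 8 0]
Step 3: flows [0=2,1=2,1->4,3->2] -> levels [2 1 3 7 1]
Step 4: flows [2->0,2->1,1=4,3->2] -> levels [3 2 2 6 1]
Step 5: flows [0->2,1=2,1->4,3->2] -> levels [2 1 4 5 2]
Step 6: flows [2->0,2->1,4->1,3->2] -> levels [3 3 3 4 1]
Step 7: flows [0=2,1=2,1->4,3->2] -> levels [3 2 4 3 2]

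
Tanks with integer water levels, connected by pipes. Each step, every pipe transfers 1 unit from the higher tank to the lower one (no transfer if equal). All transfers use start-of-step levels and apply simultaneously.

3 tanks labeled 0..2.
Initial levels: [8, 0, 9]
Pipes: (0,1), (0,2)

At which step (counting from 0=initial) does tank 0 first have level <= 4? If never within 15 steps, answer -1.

Step 1: flows [0->1,2->0] -> levels [8 1 8]
Step 2: flows [0->1,0=2] -> levels [7 2 8]
Step 3: flows [0->1,2->0] -> levels [7 3 7]
Step 4: flows [0->1,0=2] -> levels [6 4 7]
Step 5: flows [0->1,2->0] -> levels [6 5 6]
Step 6: flows [0->1,0=2] -> levels [5 6 6]
Step 7: flows [1->0,2->0] -> levels [7 5 5]
Step 8: flows [0->1,0->2] -> levels [5 6 6]
  -> period-2 cycle (repeats step 6); tank 0 never drops to <=4
Tank 0 never reaches <=4 within 15 steps

Answer: -1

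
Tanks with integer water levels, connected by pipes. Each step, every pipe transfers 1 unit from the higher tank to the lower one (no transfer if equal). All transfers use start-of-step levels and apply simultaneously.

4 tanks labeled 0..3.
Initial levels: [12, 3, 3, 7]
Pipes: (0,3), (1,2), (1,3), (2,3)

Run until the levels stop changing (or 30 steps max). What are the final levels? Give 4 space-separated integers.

Step 1: flows [0->3,1=2,3->1,3->2] -> levels [11 4 4 6]
Step 2: flows [0->3,1=2,3->1,3->2] -> levels [10 5 5 5]
Step 3: flows [0->3,1=2,1=3,2=3] -> levels [9 5 5 6]
Step 4: flows [0->3,1=2,3->1,3->2] -> levels [8 6 6 5]
Step 5: flows [0->3,1=2,1->3,2->3] -> levels [7 5 5 8]
Step 6: flows [3->0,1=2,3->1,3->2] -> levels [8 6 6 5]
  -> period-2 cycle: step 6 state = step 4 state; never stabilizes
  -> state at step 30: (30-4) mod 2 = 0, same as step 4 -> [8 6 6 5]

Answer: 8 6 6 5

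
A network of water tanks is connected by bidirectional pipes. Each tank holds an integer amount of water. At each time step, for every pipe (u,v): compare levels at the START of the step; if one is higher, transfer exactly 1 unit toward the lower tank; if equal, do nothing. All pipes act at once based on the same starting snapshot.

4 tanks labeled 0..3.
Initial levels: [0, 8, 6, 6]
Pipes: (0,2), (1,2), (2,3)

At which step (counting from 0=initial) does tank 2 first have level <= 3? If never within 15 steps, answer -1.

Step 1: flows [2->0,1->2,2=3] -> levels [1 7 6 6]
Step 2: flows [2->0,1->2,2=3] -> levels [2 6 6 6]
Step 3: flows [2->0,1=2,2=3] -> levels [3 6 5 6]
Step 4: flows [2->0,1->2,3->2] -> levels [4 5 6 5]
Step 5: flows [2->0,2->1,2->3] -> levels [5 6 3 6]
Tank 2 first reaches <=3 at step 5

Answer: 5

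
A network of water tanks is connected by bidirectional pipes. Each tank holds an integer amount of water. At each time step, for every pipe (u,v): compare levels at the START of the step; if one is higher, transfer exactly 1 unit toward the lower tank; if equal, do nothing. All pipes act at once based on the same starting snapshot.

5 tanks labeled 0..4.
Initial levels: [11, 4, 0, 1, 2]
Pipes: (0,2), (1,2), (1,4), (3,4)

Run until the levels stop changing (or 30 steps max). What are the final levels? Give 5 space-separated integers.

Step 1: flows [0->2,1->2,1->4,4->3] -> levels [10 2 2 2 2]
Step 2: flows [0->2,1=2,1=4,3=4] -> levels [9 2 3 2 2]
Step 3: flows [0->2,2->1,1=4,3=4] -> levels [8 3 3 2 2]
Step 4: flows [0->2,1=2,1->4,3=4] -> levels [7 2 4 2 3]
Step 5: flows [0->2,2->1,4->1,4->3] -> levels [6 4 4 3 1]
Step 6: flows [0->2,1=2,1->4,3->4] -> levels [5 3 5 2 3]
Step 7: flows [0=2,2->1,1=4,4->3] -> levels [5 4 4 3 2]
Step 8: flows [0->2,1=2,1->4,3->4] -> levels [4 3 5 2 4]
Step 9: flows [2->0,2->1,4->1,4->3] -> levels [5 5 3 3 2]
Step 10: flows [0->2,1->2,1->4,3->4] -> levels [4 3 5 2 4]
  -> period-2 cycle: step 10 state = step 8 state; never stabilizes
  -> state at step 30: (30-8) mod 2 = 0, same as step 8 -> [4 3 5 2 4]

Answer: 4 3 5 2 4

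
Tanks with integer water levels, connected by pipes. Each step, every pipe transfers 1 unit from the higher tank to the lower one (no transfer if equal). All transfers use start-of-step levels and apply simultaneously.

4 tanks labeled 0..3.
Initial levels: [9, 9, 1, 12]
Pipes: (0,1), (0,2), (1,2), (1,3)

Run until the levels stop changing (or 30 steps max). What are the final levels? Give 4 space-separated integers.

Answer: 8 7 8 8

Derivation:
Step 1: flows [0=1,0->2,1->2,3->1] -> levels [8 9 3 11]
Step 2: flows [1->0,0->2,1->2,3->1] -> levels [8 8 5 10]
Step 3: flows [0=1,0->2,1->2,3->1] -> levels [7 8 7 9]
Step 4: flows [1->0,0=2,1->2,3->1] -> levels [8 7 8 8]
Step 5: flows [0->1,0=2,2->1,3->1] -> levels [7 10 7 7]
Step 6: flows [1->0,0=2,1->2,1->3] -> levels [8 7 8 8]
  -> period-2 cycle: step 6 state = step 4 state; never stabilizes
  -> state at step 30: (30-4) mod 2 = 0, same as step 4 -> [8 7 8 8]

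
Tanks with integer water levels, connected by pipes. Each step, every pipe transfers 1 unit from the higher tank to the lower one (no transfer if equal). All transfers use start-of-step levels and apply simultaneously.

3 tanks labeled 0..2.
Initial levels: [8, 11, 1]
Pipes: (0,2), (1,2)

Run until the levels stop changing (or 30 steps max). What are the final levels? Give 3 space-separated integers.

Answer: 6 6 8

Derivation:
Step 1: flows [0->2,1->2] -> levels [7 10 3]
Step 2: flows [0->2,1->2] -> levels [6 9 5]
Step 3: flows [0->2,1->2] -> levels [5 8 7]
Step 4: flows [2->0,1->2] -> levels [6 7 7]
Step 5: flows [2->0,1=2] -> levels [7 7 6]
Step 6: flows [0->2,1->2] -> levels [6 6 8]
Step 7: flows [2->0,2->1] -> levels [7 7 6]
  -> period-2 cycle: step 7 state = step 5 state; never stabilizes
  -> state at step 30: (30-5) mod 2 = 1, same as step 6 -> [6 6 8]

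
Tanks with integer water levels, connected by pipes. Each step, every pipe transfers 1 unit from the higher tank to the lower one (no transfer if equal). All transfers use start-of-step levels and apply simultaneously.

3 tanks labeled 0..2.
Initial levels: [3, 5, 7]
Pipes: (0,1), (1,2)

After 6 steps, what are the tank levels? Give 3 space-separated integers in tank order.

Step 1: flows [1->0,2->1] -> levels [4 5 6]
Step 2: flows [1->0,2->1] -> levels [5 5 5]
Step 3: flows [0=1,1=2] -> levels [5 5 5]
  -> stable; steps 4..6 unchanged -> [5 5 5]

Answer: 5 5 5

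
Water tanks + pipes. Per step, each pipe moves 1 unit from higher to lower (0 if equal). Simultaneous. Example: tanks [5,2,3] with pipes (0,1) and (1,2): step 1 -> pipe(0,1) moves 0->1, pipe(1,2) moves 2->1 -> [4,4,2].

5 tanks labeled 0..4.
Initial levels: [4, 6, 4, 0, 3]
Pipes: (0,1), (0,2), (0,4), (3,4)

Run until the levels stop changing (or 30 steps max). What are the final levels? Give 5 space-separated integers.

Step 1: flows [1->0,0=2,0->4,4->3] -> levels [4 5 4 1 3]
Step 2: flows [1->0,0=2,0->4,4->3] -> levels [4 4 4 2 3]
Step 3: flows [0=1,0=2,0->4,4->3] -> levels [3 4 4 3 3]
Step 4: flows [1->0,2->0,0=4,3=4] -> levels [5 3 3 3 3]
Step 5: flows [0->1,0->2,0->4,3=4] -> levels [2 4 4 3 4]
Step 6: flows [1->0,2->0,4->0,4->3] -> levels [5 3 3 4 2]
Step 7: flows [0->1,0->2,0->4,3->4] -> levels [2 4 4 3 4]
  -> period-2 cycle: step 7 state = step 5 state; never stabilizes
  -> state at step 30: (30-5) mod 2 = 1, same as step 6 -> [5 3 3 4 2]

Answer: 5 3 3 4 2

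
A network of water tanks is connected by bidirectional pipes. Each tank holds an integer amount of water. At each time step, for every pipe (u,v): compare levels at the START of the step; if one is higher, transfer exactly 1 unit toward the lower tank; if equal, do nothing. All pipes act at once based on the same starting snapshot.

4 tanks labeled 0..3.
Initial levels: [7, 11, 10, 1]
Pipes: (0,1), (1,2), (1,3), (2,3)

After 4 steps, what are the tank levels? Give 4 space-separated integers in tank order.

Answer: 7 8 7 7

Derivation:
Step 1: flows [1->0,1->2,1->3,2->3] -> levels [8 8 10 3]
Step 2: flows [0=1,2->1,1->3,2->3] -> levels [8 8 8 5]
Step 3: flows [0=1,1=2,1->3,2->3] -> levels [8 7 7 7]
Step 4: flows [0->1,1=2,1=3,2=3] -> levels [7 8 7 7]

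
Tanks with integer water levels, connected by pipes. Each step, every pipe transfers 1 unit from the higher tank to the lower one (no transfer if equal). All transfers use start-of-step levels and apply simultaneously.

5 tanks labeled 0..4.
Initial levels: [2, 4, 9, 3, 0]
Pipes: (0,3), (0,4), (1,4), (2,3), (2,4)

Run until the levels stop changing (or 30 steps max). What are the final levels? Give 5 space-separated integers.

Step 1: flows [3->0,0->4,1->4,2->3,2->4] -> levels [2 3 7 3 3]
Step 2: flows [3->0,4->0,1=4,2->3,2->4] -> levels [4 3 5 3 3]
Step 3: flows [0->3,0->4,1=4,2->3,2->4] -> levels [2 3 3 5 5]
Step 4: flows [3->0,4->0,4->1,3->2,4->2] -> levels [4 4 5 3 2]
Step 5: flows [0->3,0->4,1->4,2->3,2->4] -> levels [2 3 3 5 5]
  -> period-2 cycle: step 5 state = step 3 state; never stabilizes
  -> state at step 30: (30-3) mod 2 = 1, same as step 4 -> [4 4 5 3 2]

Answer: 4 4 5 3 2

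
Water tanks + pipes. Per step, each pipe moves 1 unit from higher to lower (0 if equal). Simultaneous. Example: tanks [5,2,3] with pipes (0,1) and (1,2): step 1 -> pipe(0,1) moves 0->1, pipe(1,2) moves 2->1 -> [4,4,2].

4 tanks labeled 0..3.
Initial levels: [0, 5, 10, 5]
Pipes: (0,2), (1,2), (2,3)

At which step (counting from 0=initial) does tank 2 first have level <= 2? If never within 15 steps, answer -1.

Step 1: flows [2->0,2->1,2->3] -> levels [1 6 7 6]
Step 2: flows [2->0,2->1,2->3] -> levels [2 7 4 7]
Step 3: flows [2->0,1->2,3->2] -> levels [3 6 5 6]
Step 4: flows [2->0,1->2,3->2] -> levels [4 5 6 5]
Step 5: flows [2->0,2->1,2->3] -> levels [5 6 3 6]
Step 6: flows [0->2,1->2,3->2] -> levels [4 5 6 5]
  -> period-2 cycle (repeats step 4); tank 2 never drops to <=2
Tank 2 never reaches <=2 within 15 steps

Answer: -1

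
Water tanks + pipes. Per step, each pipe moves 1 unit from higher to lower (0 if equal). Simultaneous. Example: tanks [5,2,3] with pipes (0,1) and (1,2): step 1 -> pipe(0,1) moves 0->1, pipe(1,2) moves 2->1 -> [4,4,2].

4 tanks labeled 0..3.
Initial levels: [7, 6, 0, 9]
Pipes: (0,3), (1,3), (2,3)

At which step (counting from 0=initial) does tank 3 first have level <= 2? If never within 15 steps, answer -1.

Answer: -1

Derivation:
Step 1: flows [3->0,3->1,3->2] -> levels [8 7 1 6]
Step 2: flows [0->3,1->3,3->2] -> levels [7 6 2 7]
Step 3: flows [0=3,3->1,3->2] -> levels [7 7 3 5]
Step 4: flows [0->3,1->3,3->2] -> levels [6 6 4 6]
Step 5: flows [0=3,1=3,3->2] -> levels [6 6 5 5]
Step 6: flows [0->3,1->3,2=3] -> levels [5 5 5 7]
Step 7: flows [3->0,3->1,3->2] -> levels [6 6 6 4]
Step 8: flows [0->3,1->3,2->3] -> levels [5 5 5 7]
  -> period-2 cycle (repeats step 6); tank 3 never drops to <=2
Tank 3 never reaches <=2 within 15 steps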